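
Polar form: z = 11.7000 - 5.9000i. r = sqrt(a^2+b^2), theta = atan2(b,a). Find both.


r = sqrt(136.89+34.81) = sqrt(171.7) = 13.1034
theta = atan2(-5.9, 11.7) = -26.7606 degrees

r = 13.1034, theta = -26.7606 degrees


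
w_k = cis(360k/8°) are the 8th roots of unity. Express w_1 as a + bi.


Angle = 360*1/8 = 45°
a = cos(45°) = 0.7071
b = sin(45°) = 0.7071

0.7071 + 0.7071i


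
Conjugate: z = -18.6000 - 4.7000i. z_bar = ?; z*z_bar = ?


z_bar = -18.6000 + 4.7000i
z*z_bar = (-18.6)^2 + (-4.7)^2 = 345.96 + 22.09 = 368.05

z_bar = -18.6000 + 4.7000i, z*z_bar = 368.05


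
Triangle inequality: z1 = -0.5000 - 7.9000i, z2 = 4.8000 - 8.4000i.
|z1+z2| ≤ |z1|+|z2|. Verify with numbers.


|z1| = sqrt((-0.5)^2 + (-7.9)^2) = sqrt(62.66) = 7.9158
|z2| = sqrt(4.8^2 + (-8.4)^2) = sqrt(93.6) = 9.6747
z1+z2 = 4.3000 - 16.3000i
|z1+z2| = sqrt(284.18) = 16.8576
|z1|+|z2| = 7.9158 + 9.6747 = 17.5905

|z1+z2| = 16.8576 ≤ |z1|+|z2| = 17.5905 (verified)


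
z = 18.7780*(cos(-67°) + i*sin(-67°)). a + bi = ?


a = 18.7780*cos(-67°) = 18.7780*0.39073 = 7.3371
b = 18.7780*sin(-67°) = 18.7780*(-0.920505) = -17.2852

7.3371 - 17.2852i


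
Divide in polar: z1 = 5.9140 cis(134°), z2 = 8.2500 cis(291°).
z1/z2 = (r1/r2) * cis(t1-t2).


r = 5.9140 / 8.2500 = 0.7168
theta = 134° - 291° = -157° = 203° (mod 360)

0.7168 cis(203°)


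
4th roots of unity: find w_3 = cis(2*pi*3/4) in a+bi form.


Angle = 360*3/4 = 270°
a = cos(270°) = 0
b = sin(270°) = -1.0000

0 - 1.0000i


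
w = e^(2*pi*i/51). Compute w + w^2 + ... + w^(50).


With w = e^(2*pi*i/51), all 51 of the 51th roots of unity w^0 = 1, w, ..., w^(50) sum to 0: 1 + w + ... + w^(50) = (1 - w^51)/(1 - w) = 0 since w^51 = 1, w ≠ 1.
Removing the root 1: w + w^2 + ... + w^(50) = 0 - 1 = -1

Sum = -1


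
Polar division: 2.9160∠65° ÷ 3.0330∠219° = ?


r = 2.9160 / 3.0330 = 0.9614
theta = 65° - 219° = -154° = 206° (mod 360)

0.9614 cis(206°)


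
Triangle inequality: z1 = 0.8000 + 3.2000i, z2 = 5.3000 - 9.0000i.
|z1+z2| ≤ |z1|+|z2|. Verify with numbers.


|z1| = sqrt(0.8^2 + 3.2^2) = sqrt(10.88) = 3.2985
|z2| = sqrt(5.3^2 + (-9)^2) = sqrt(109.09) = 10.4446
z1+z2 = 6.1000 - 5.8000i
|z1+z2| = sqrt(70.85) = 8.4172
|z1|+|z2| = 3.2985 + 10.4446 = 13.7431

|z1+z2| = 8.4172 ≤ |z1|+|z2| = 13.7431 (verified)


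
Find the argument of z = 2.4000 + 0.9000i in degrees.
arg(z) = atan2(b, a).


Re = 2.4, Im = 0.9
arg = atan2(0.9, 2.4) = 20.5560 degrees

arg(z) = 20.5560 degrees


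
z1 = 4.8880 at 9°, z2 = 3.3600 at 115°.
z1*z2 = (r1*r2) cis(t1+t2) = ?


r = 4.8880 * 3.3600 = 16.4237
theta = 9° + 115° = 124° = 124° (mod 360)

16.4237 cis(124°)


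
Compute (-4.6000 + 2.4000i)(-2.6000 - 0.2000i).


Real = -4.6*(-2.6) - 2.4*(-0.2) = 11.96 - (-0.48) = 12.44
Imag = -4.6*(-0.2) - (2.6)*2.4 = 0.92 - (6.24) = -5.32

12.4400 - 5.3200i


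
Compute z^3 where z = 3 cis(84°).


r^3 = 3^3 = 27
n*theta = 3*84° = 252° = 252° (mod 360)
a = 27*cos(252°) = -8.3435
b = 27*sin(252°) = -25.6785

27 cis(252°) = -8.3435 - 25.6785i


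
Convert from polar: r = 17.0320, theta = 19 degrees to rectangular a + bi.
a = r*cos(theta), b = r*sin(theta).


a = 17.0320*cos(19°) = 17.0320*0.94552 = 16.1041
b = 17.0320*sin(19°) = 17.0320*0.32557 = 5.5451

16.1041 + 5.5451i


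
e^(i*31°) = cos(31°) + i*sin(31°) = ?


cos(31°) = 0.8572
sin(31°) = 0.5150

e^(i*31°) = 0.8572 + 0.5150i


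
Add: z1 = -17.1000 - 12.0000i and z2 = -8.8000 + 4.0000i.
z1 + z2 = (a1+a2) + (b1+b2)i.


Real: -17.1 - 8.8 = -25.9
Imag: -12 + 4 = -8

-25.9000 - 8.0000i


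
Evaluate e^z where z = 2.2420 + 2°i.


e^2.2420 = 9.4121
cos(2°) = 0.99939
sin(2°) = 0.0349
Real = 9.4121*0.99939 = 9.4064
Imag = 9.4121*0.0349 = 0.3285

9.4064 + 0.3285i


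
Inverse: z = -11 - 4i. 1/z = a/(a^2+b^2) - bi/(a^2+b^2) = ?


|z|^2 = 121+16 = 137
1/z = (-11 + 4i)/137

1/z = -0.0803 + 0.0292i


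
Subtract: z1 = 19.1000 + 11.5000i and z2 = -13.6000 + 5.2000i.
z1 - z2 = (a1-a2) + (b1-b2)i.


Real: 19.1 + 13.6 = 32.7
Imag: 11.5 - 5.2 = 6.3

32.7000 + 6.3000i


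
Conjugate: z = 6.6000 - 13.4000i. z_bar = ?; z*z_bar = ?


z_bar = 6.6000 + 13.4000i
z*z_bar = 6.6^2 + (-13.4)^2 = 43.56 + 179.56 = 223.12

z_bar = 6.6000 + 13.4000i, z*z_bar = 223.12


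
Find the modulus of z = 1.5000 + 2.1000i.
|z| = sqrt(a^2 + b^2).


|z| = sqrt(1.5^2 + 2.1^2) = sqrt(2.25 + 4.41) = sqrt(6.66) = 2.5807

|z| = 2.5807


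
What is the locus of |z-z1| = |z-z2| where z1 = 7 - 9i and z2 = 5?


Equal distances means the locus is the perpendicular bisector of z1 and z2.
Midpoint = ((7+5)/2, (-9+0)/2) = (6.0000, -4.5000)

Perpendicular bisector through (6.0000, -4.5000)


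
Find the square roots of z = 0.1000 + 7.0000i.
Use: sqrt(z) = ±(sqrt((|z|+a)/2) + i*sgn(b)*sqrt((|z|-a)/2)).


|z| = sqrt(0.01+49) = 7.0007
sqrt((|z|+a)/2) = sqrt((7.0007+0.1)/2) = sqrt(3.5504) = 1.8842
sqrt((|z|-a)/2) = sqrt((7.0007-0.1)/2) = sqrt(3.4504) = 1.8575

±(1.8842 + 1.8575i) i.e. 1.8842 + 1.8575i and -1.8842 - 1.8575i


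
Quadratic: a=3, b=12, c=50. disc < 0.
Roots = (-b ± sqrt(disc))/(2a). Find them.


disc = 12^2 - 4*3*50 = 144 - 600 = -456
sqrt(|disc|) = sqrt(456) = 21.3542
Real part = -12/(2*3) = -2.0000
Imag part = 21.3542/(2*3) = 3.5590

-2.0000 ± 3.5590i


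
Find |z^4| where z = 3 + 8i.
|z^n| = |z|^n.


|z| = sqrt(9+64) = sqrt(73) = 8.5440
|z^4| = |z|^4 = (sqrt(73))^4 = 73^2 = 5329

|z^4| = 5329


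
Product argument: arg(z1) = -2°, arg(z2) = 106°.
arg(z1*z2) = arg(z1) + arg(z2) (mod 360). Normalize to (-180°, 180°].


arg(z1*z2) = -2° + 106° = 104°
Normalized to (-180°, 180°]: 104°

104°


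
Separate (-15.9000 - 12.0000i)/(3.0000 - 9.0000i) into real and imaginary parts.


Multiply by conjugate: (-15.9000 - 12.0000i)(3.0000 + 9.0000i) / (3^2 + (-9)^2)
Numerator real = -15.9*3 - (12)*(-9) = 60.3
Numerator imag = -12*3 - (-15.9)*(-9) = -179.1
Denominator = 90
Re(z) = 60.3/90 = 0.6700
Im(z) = -179.1/90 = -1.9900

Re(z) = 0.6700, Im(z) = -1.9900


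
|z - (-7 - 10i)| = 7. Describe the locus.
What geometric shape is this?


|z - z0| = r is a circle with center z0 and radius r.
Center = (-7, -10), radius = 7

Circle with center (-7, -10) and radius 7


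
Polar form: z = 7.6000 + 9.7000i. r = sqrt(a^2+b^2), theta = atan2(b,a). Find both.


r = sqrt(57.76+94.09) = sqrt(151.85) = 12.3227
theta = atan2(9.7, 7.6) = 51.9211 degrees

r = 12.3227, theta = 51.9211 degrees


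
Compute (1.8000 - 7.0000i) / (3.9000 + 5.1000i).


Conjugate of z2 = 3.9000 - 5.1000i
Numerator: (1.8000 - 7.0000i)(3.9000 - 5.1000i) = -28.6800 - 36.4800i
Denominator: 3.9^2 + 5.1^2 = 41.22
Result = (-28.6800 - 36.4800i)/41.22

-0.6958 - 0.8850i


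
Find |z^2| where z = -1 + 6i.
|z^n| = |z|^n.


|z| = sqrt(1+36) = sqrt(37) = 6.0828
|z^2| = |z|^2 = (sqrt(37))^2 = 37

|z^2| = 37


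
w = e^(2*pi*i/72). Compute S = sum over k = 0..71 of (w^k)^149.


The roots are w_k = w^k with w = e^(2*pi*i/72), and (w^k)^149 = (w^149)^k.
So S = 1 + u + u^2 + ... + u^(71) with u = w^149.
149 = 2*72 + 5, so 149 is not a multiple of 72: u = (w^72)^2 * w^5 = w^5 ≠ 1 (w is a primitive 72th root), while u^72 = (w^72)^149 = 1.
Geometric series: S = (1 - u^72)/(1 - u) = (1 - 1)/(1 - u) = 0

S = 0


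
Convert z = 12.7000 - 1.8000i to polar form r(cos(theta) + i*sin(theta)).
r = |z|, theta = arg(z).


r = sqrt(161.29+3.24) = sqrt(164.53) = 12.8269
theta = atan2(-1.8, 12.7) = -8.0669 degrees

r = 12.8269, theta = -8.0669 degrees


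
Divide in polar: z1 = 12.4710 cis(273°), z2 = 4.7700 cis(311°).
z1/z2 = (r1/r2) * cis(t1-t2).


r = 12.4710 / 4.7700 = 2.6145
theta = 273° - 311° = -38° = 322° (mod 360)

2.6145 cis(322°)


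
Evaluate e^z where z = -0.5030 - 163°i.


e^-0.5030 = 0.6047
cos(-163°) = -0.9563
sin(-163°) = -0.2924
Real = 0.6047*(-0.9563) = -0.5783
Imag = 0.6047*(-0.2924) = -0.1768

-0.5783 - 0.1768i


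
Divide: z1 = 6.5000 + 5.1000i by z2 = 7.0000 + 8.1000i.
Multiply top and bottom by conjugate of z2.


Conjugate of z2 = 7.0000 - 8.1000i
Numerator: (6.5000 + 5.1000i)(7.0000 - 8.1000i) = 86.8100 - 16.9500i
Denominator: 7^2 + 8.1^2 = 114.61
Result = (86.8100 - 16.9500i)/114.61

0.7574 - 0.1479i


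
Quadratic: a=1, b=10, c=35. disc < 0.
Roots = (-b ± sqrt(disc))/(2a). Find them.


disc = 10^2 - 4*1*35 = 100 - 140 = -40
sqrt(|disc|) = sqrt(40) = 6.3246
Real part = -10/(2*1) = -5.0000
Imag part = 6.3246/(2*1) = 3.1623

-5.0000 ± 3.1623i


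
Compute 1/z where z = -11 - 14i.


|z|^2 = 121+196 = 317
1/z = (-11 + 14i)/317

1/z = -0.0347 + 0.0442i


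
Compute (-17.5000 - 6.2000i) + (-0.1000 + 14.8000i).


Real: -17.5 - 0.1 = -17.6
Imag: -6.2 + 14.8 = 8.6

-17.6000 + 8.6000i


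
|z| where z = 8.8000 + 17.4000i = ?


|z| = sqrt(8.8^2 + 17.4^2) = sqrt(77.44 + 302.76) = sqrt(380.2) = 19.4987

|z| = 19.4987


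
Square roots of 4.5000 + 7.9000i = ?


|z| = sqrt(20.25+62.41) = 9.0918
sqrt((|z|+a)/2) = sqrt((9.0918+4.5)/2) = sqrt(6.7959) = 2.6069
sqrt((|z|-a)/2) = sqrt((9.0918-4.5)/2) = sqrt(2.2959) = 1.5152

±(2.6069 + 1.5152i) i.e. 2.6069 + 1.5152i and -2.6069 - 1.5152i


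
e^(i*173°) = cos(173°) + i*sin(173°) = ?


cos(173°) = -0.9925
sin(173°) = 0.1219

e^(i*173°) = -0.9925 + 0.1219i


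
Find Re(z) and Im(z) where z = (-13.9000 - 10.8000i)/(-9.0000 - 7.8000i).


Multiply by conjugate: (-13.9000 - 10.8000i)(-9.0000 + 7.8000i) / ((-9)^2 + (-7.8)^2)
Numerator real = -13.9*(-9) - (10.8)*(-7.8) = 209.34
Numerator imag = -10.8*(-9) - (-13.9)*(-7.8) = -11.22
Denominator = 141.84
Re(z) = 209.34/141.84 = 1.4759
Im(z) = -11.22/141.84 = -0.0791

Re(z) = 1.4759, Im(z) = -0.0791


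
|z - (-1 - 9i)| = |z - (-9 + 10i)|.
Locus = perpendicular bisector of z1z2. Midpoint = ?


Equal distances means the locus is the perpendicular bisector of z1 and z2.
Midpoint = ((-1+(-9))/2, (-9+10)/2) = (-5.0000, 0.5000)

Perpendicular bisector through (-5.0000, 0.5000)


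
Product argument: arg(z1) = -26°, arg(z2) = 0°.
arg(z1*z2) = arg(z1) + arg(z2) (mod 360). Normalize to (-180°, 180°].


arg(z1*z2) = -26° + 0° = -26°
Normalized to (-180°, 180°]: -26°

-26°


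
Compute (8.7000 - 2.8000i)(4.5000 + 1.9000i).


Real = 8.7*4.5 - (-2.8)*1.9 = 39.15 - (-5.32) = 44.47
Imag = 8.7*1.9 + 4.5*(-2.8) = 16.53 - (12.6) = 3.93

44.4700 + 3.9300i


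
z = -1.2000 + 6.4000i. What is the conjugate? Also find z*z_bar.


z_bar = -1.2000 - 6.4000i
z*z_bar = (-1.2)^2 + 6.4^2 = 1.44 + 40.96 = 42.4

z_bar = -1.2000 - 6.4000i, z*z_bar = 42.4


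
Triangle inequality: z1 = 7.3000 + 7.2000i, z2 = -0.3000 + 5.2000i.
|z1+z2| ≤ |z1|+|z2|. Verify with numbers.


|z1| = sqrt(7.3^2 + 7.2^2) = sqrt(105.13) = 10.2533
|z2| = sqrt((-0.3)^2 + 5.2^2) = sqrt(27.13) = 5.2086
z1+z2 = 7.0000 + 12.4000i
|z1+z2| = sqrt(202.76) = 14.2394
|z1|+|z2| = 10.2533 + 5.2086 = 15.4619

|z1+z2| = 14.2394 ≤ |z1|+|z2| = 15.4619 (verified)


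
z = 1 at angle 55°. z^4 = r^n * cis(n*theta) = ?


r^4 = 1^4 = 1
n*theta = 4*55° = 220° = 220° (mod 360)
a = 1*cos(220°) = -0.7660
b = 1*sin(220°) = -0.6428

1 cis(220°) = -0.7660 - 0.6428i


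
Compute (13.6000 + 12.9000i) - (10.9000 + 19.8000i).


Real: 13.6 - 10.9 = 2.7
Imag: 12.9 - 19.8 = -6.9

2.7000 - 6.9000i


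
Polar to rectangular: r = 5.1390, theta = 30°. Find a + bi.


a = 5.1390*cos(30°) = 5.1390*0.86603 = 4.4505
b = 5.1390*sin(30°) = 5.1390*0.5 = 2.5695

4.4505 + 2.5695i


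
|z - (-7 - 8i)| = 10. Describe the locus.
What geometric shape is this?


|z - z0| = r is a circle with center z0 and radius r.
Center = (-7, -8), radius = 10

Circle with center (-7, -8) and radius 10


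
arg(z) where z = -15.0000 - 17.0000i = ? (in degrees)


Re = -15, Im = -17
arg = atan2(-17, -15) = -131.4237 degrees

arg(z) = -131.4237 degrees


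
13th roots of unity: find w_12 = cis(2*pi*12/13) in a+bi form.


Angle = 360*12/13 = 332.3077°
a = cos(332.3077°) = 0.8855
b = sin(332.3077°) = -0.4647

0.8855 - 0.4647i


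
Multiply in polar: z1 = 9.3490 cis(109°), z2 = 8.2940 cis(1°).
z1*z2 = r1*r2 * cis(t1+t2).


r = 9.3490 * 8.2940 = 77.5406
theta = 109° + 1° = 110° = 110° (mod 360)

77.5406 cis(110°)


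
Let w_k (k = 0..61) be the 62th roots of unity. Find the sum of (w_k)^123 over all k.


The roots are w_k = w^k with w = e^(2*pi*i/62), and (w^k)^123 = (w^123)^k.
So S = 1 + u + u^2 + ... + u^(61) with u = w^123.
123 = 1*62 + 61, so 123 is not a multiple of 62: u = (w^62)^1 * w^61 = w^61 ≠ 1 (w is a primitive 62th root), while u^62 = (w^62)^123 = 1.
Geometric series: S = (1 - u^62)/(1 - u) = (1 - 1)/(1 - u) = 0

S = 0


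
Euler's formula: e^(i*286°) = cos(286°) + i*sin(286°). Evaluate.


cos(286°) = 0.2756
sin(286°) = -0.9613

e^(i*286°) = 0.2756 - 0.9613i


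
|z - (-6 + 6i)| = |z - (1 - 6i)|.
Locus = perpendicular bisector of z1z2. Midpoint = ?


Equal distances means the locus is the perpendicular bisector of z1 and z2.
Midpoint = ((-6+1)/2, (6+(-6))/2) = (-2.5000, 0)

Perpendicular bisector through (-2.5000, 0)


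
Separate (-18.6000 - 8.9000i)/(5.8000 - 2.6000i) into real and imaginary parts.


Multiply by conjugate: (-18.6000 - 8.9000i)(5.8000 + 2.6000i) / (5.8^2 + (-2.6)^2)
Numerator real = -18.6*5.8 - (8.9)*(-2.6) = -84.74
Numerator imag = -8.9*5.8 - (-18.6)*(-2.6) = -99.98
Denominator = 40.4
Re(z) = -84.74/40.4 = -2.0975
Im(z) = -99.98/40.4 = -2.4748

Re(z) = -2.0975, Im(z) = -2.4748


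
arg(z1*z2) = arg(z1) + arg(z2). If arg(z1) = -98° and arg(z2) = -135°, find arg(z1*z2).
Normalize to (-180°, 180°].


arg(z1*z2) = -98° - 135° = -233°
Normalized to (-180°, 180°]: 127°

127°


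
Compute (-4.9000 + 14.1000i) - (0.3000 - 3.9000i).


Real: -4.9 - 0.3 = -5.2
Imag: 14.1 + 3.9 = 18

-5.2000 + 18.0000i


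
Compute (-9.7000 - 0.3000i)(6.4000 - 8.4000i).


Real = -9.7*6.4 - (-0.3)*(-8.4) = -62.08 - 2.52 = -64.6
Imag = -9.7*(-8.4) + 6.4*(-0.3) = 81.48 - (1.92) = 79.56

-64.6000 + 79.5600i


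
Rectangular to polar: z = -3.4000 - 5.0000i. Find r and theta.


r = sqrt(11.56+25) = sqrt(36.56) = 6.0465
theta = atan2(-5, -3.4) = -124.2157 degrees

r = 6.0465, theta = -124.2157 degrees


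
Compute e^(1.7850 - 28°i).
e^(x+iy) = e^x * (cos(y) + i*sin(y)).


e^1.7850 = 5.9596
cos(-28°) = 0.88295
sin(-28°) = -0.46947
Real = 5.9596*0.88295 = 5.2620
Imag = 5.9596*(-0.46947) = -2.7979

5.2620 - 2.7979i


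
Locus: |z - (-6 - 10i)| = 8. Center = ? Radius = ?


|z - z0| = r is a circle with center z0 and radius r.
Center = (-6, -10), radius = 8

Circle with center (-6, -10) and radius 8


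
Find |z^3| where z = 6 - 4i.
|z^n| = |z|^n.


|z| = sqrt(36+16) = sqrt(52) = 7.2111
|z^3| = |z|^3 = (sqrt(52))^3 = 52*sqrt(52)

|z^3| = 52*sqrt(52) ≈ 374.9773


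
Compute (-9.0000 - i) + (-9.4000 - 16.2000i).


Real: -9 - 9.4 = -18.4
Imag: -1 - 16.2 = -17.2

-18.4000 - 17.2000i


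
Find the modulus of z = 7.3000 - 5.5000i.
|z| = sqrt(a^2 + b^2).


|z| = sqrt(7.3^2 + (-5.5)^2) = sqrt(53.29 + 30.25) = sqrt(83.54) = 9.1400

|z| = 9.1400


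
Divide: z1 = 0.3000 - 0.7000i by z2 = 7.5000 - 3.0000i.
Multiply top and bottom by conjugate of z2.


Conjugate of z2 = 7.5000 + 3.0000i
Numerator: (0.3000 - 0.7000i)(7.5000 + 3.0000i) = 4.3500 - 4.3500i
Denominator: 7.5^2 + (-3)^2 = 65.25
Result = (4.3500 - 4.3500i)/65.25

0.0667 - 0.0667i


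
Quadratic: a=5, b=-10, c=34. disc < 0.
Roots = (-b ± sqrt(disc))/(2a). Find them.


disc = (-10)^2 - 4*5*34 = 100 - 680 = -580
sqrt(|disc|) = sqrt(580) = 24.0832
Real part = 10/(2*5) = 1.0000
Imag part = 24.0832/(2*5) = 2.4083

1.0000 ± 2.4083i


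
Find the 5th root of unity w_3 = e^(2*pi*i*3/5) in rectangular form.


Angle = 360*3/5 = 216°
a = cos(216°) = -0.8090
b = sin(216°) = -0.5878

-0.8090 - 0.5878i


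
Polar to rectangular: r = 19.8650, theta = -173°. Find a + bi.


a = 19.8650*cos(-173°) = 19.8650*(-0.992546) = -19.7169
b = 19.8650*sin(-173°) = 19.8650*(-0.12187) = -2.4209

-19.7169 - 2.4209i


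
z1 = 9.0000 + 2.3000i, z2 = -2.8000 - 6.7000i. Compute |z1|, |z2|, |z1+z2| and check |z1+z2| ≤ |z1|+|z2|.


|z1| = sqrt(9^2 + 2.3^2) = sqrt(86.29) = 9.2892
|z2| = sqrt((-2.8)^2 + (-6.7)^2) = sqrt(52.73) = 7.2615
z1+z2 = 6.2000 - 4.4000i
|z1+z2| = sqrt(57.8) = 7.6026
|z1|+|z2| = 9.2892 + 7.2615 = 16.5507

|z1+z2| = 7.6026 ≤ |z1|+|z2| = 16.5507 (verified)


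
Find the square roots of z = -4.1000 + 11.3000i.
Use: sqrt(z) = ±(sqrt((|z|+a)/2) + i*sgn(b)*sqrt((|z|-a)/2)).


|z| = sqrt(16.81+127.69) = 12.0208
sqrt((|z|+a)/2) = sqrt((12.0208+(-4.1))/2) = sqrt(3.9604) = 1.9901
sqrt((|z|-a)/2) = sqrt((12.0208-(-4.1))/2) = sqrt(8.0604) = 2.8391

±(1.9901 + 2.8391i) i.e. 1.9901 + 2.8391i and -1.9901 - 2.8391i


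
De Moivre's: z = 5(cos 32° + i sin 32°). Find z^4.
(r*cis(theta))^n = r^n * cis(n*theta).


r^4 = 5^4 = 625
n*theta = 4*32° = 128° = 128° (mod 360)
a = 625*cos(128°) = -384.7884
b = 625*sin(128°) = 492.5067

625 cis(128°) = -384.7884 + 492.5067i


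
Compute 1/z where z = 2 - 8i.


|z|^2 = 4+64 = 68
1/z = (2 + 8i)/68

1/z = 0.0294 + 0.1176i


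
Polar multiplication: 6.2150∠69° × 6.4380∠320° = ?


r = 6.2150 * 6.4380 = 40.0122
theta = 69° + 320° = 389° = 29° (mod 360)

40.0122 cis(29°)


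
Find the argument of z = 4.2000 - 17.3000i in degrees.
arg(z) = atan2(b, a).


Re = 4.2, Im = -17.3
arg = atan2(-17.3, 4.2) = -76.3540 degrees

arg(z) = -76.3540 degrees


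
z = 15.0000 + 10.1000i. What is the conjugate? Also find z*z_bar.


z_bar = 15.0000 - 10.1000i
z*z_bar = 15^2 + 10.1^2 = 225 + 102.01 = 327.01

z_bar = 15.0000 - 10.1000i, z*z_bar = 327.01


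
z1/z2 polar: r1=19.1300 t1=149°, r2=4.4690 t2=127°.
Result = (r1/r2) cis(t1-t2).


r = 19.1300 / 4.4690 = 4.2806
theta = 149° - 127° = 22° = 22° (mod 360)

4.2806 cis(22°)


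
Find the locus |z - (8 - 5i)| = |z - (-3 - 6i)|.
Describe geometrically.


Equal distances means the locus is the perpendicular bisector of z1 and z2.
Midpoint = ((8+(-3))/2, (-5+(-6))/2) = (2.5000, -5.5000)

Perpendicular bisector through (2.5000, -5.5000)


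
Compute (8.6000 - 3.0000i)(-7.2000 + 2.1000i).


Real = 8.6*(-7.2) - (-3)*2.1 = -61.92 - (-6.3) = -55.62
Imag = 8.6*2.1 - (7.2)*(-3) = 18.06 + 21.6 = 39.66

-55.6200 + 39.6600i


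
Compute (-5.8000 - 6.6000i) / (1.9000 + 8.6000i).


Conjugate of z2 = 1.9000 - 8.6000i
Numerator: (-5.8000 - 6.6000i)(1.9000 - 8.6000i) = -67.7800 + 37.3400i
Denominator: 1.9^2 + 8.6^2 = 77.57
Result = (-67.7800 + 37.3400i)/77.57

-0.8738 + 0.4814i


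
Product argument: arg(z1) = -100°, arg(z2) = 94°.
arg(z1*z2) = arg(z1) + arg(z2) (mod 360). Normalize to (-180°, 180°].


arg(z1*z2) = -100° + 94° = -6°
Normalized to (-180°, 180°]: -6°

-6°


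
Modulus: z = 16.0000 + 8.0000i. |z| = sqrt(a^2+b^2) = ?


|z| = sqrt(16^2 + 8^2) = sqrt(256 + 64) = sqrt(320) = 17.8885

|z| = 17.8885


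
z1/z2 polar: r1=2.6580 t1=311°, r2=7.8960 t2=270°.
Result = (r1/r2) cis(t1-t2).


r = 2.6580 / 7.8960 = 0.3366
theta = 311° - 270° = 41° = 41° (mod 360)

0.3366 cis(41°)


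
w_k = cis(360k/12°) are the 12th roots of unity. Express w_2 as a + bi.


Angle = 360*2/12 = 60°
a = cos(60°) = 0.5000
b = sin(60°) = 0.8660

0.5000 + 0.8660i


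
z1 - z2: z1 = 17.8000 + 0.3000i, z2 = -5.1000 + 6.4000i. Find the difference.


Real: 17.8 + 5.1 = 22.9
Imag: 0.3 - 6.4 = -6.1

22.9000 - 6.1000i


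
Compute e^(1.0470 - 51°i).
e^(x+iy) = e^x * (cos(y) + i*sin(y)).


e^1.0470 = 2.8491
cos(-51°) = 0.62932
sin(-51°) = -0.77715
Real = 2.8491*0.62932 = 1.7930
Imag = 2.8491*(-0.77715) = -2.2142

1.7930 - 2.2142i


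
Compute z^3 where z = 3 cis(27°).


r^3 = 3^3 = 27
n*theta = 3*27° = 81° = 81° (mod 360)
a = 27*cos(81°) = 4.2237
b = 27*sin(81°) = 26.6676

27 cis(81°) = 4.2237 + 26.6676i


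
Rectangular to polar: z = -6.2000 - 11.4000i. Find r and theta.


r = sqrt(38.44+129.96) = sqrt(168.4) = 12.9769
theta = atan2(-11.4, -6.2) = -118.5400 degrees

r = 12.9769, theta = -118.5400 degrees


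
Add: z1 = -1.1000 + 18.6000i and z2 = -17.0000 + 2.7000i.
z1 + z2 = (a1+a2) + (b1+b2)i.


Real: -1.1 - 17 = -18.1
Imag: 18.6 + 2.7 = 21.3

-18.1000 + 21.3000i


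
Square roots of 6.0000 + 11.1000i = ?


|z| = sqrt(36+123.21) = 12.6178
sqrt((|z|+a)/2) = sqrt((12.6178+6)/2) = sqrt(9.3089) = 3.0511
sqrt((|z|-a)/2) = sqrt((12.6178-6)/2) = sqrt(3.3089) = 1.8190

±(3.0511 + 1.8190i) i.e. 3.0511 + 1.8190i and -3.0511 - 1.8190i


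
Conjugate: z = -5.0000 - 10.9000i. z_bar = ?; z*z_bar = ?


z_bar = -5.0000 + 10.9000i
z*z_bar = (-5)^2 + (-10.9)^2 = 25 + 118.81 = 143.81

z_bar = -5.0000 + 10.9000i, z*z_bar = 143.81


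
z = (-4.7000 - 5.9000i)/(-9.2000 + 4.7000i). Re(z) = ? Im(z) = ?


Multiply by conjugate: (-4.7000 - 5.9000i)(-9.2000 - 4.7000i) / ((-9.2)^2 + 4.7^2)
Numerator real = -4.7*(-9.2) - (5.9)*4.7 = 15.51
Numerator imag = -5.9*(-9.2) - (-4.7)*4.7 = 76.37
Denominator = 106.73
Re(z) = 15.51/106.73 = 0.1453
Im(z) = 76.37/106.73 = 0.7155

Re(z) = 0.1453, Im(z) = 0.7155


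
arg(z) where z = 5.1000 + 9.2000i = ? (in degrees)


Re = 5.1, Im = 9.2
arg = atan2(9.2, 5.1) = 60.9983 degrees

arg(z) = 60.9983 degrees


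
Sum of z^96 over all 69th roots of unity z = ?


The roots are w_k = w^k with w = e^(2*pi*i/69), and (w^k)^96 = (w^96)^k.
So S = 1 + u + u^2 + ... + u^(68) with u = w^96.
96 = 1*69 + 27, so 96 is not a multiple of 69: u = (w^69)^1 * w^27 = w^27 ≠ 1 (w is a primitive 69th root), while u^69 = (w^69)^96 = 1.
Geometric series: S = (1 - u^69)/(1 - u) = (1 - 1)/(1 - u) = 0

S = 0


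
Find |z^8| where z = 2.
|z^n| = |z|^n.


|z| = sqrt(4+0) = sqrt(4) = 2
|z^8| = |z|^8 = 2^8 = 256

|z^8| = 256


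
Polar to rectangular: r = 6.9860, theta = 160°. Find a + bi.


a = 6.9860*cos(160°) = 6.9860*(-0.9397) = -6.5647
b = 6.9860*sin(160°) = 6.9860*0.34202 = 2.3894

-6.5647 + 2.3894i


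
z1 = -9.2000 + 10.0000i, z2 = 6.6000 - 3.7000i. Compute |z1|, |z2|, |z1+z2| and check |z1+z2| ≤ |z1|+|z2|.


|z1| = sqrt((-9.2)^2 + 10^2) = sqrt(184.64) = 13.5882
|z2| = sqrt(6.6^2 + (-3.7)^2) = sqrt(57.25) = 7.5664
z1+z2 = -2.6000 + 6.3000i
|z1+z2| = sqrt(46.45) = 6.8154
|z1|+|z2| = 13.5882 + 7.5664 = 21.1546

|z1+z2| = 6.8154 ≤ |z1|+|z2| = 21.1546 (verified)


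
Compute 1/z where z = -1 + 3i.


|z|^2 = 1+9 = 10
1/z = (-1 - 3i)/10

1/z = -0.1000 - 0.3000i


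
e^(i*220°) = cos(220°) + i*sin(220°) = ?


cos(220°) = -0.7660
sin(220°) = -0.6428

e^(i*220°) = -0.7660 - 0.6428i


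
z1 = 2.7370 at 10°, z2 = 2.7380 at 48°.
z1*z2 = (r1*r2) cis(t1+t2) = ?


r = 2.7370 * 2.7380 = 7.4939
theta = 10° + 48° = 58° = 58° (mod 360)

7.4939 cis(58°)


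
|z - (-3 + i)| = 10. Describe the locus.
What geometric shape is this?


|z - z0| = r is a circle with center z0 and radius r.
Center = (-3, 1), radius = 10

Circle with center (-3, 1) and radius 10


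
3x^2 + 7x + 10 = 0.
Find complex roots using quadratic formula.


disc = 7^2 - 4*3*10 = 49 - 120 = -71
sqrt(|disc|) = sqrt(71) = 8.4261
Real part = -7/(2*3) = -1.1667
Imag part = 8.4261/(2*3) = 1.4044

-1.1667 ± 1.4044i


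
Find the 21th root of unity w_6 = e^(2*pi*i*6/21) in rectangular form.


Angle = 360*6/21 = 102.8571°
a = cos(102.8571°) = -0.2225
b = sin(102.8571°) = 0.9749

-0.2225 + 0.9749i


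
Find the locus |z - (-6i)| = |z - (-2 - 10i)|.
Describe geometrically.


Equal distances means the locus is the perpendicular bisector of z1 and z2.
Midpoint = ((0+(-2))/2, (-6+(-10))/2) = (-1.0000, -8.0000)

Perpendicular bisector through (-1.0000, -8.0000)


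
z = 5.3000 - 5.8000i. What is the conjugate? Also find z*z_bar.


z_bar = 5.3000 + 5.8000i
z*z_bar = 5.3^2 + (-5.8)^2 = 28.09 + 33.64 = 61.73

z_bar = 5.3000 + 5.8000i, z*z_bar = 61.73


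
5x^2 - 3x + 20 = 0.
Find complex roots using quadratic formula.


disc = (-3)^2 - 4*5*20 = 9 - 400 = -391
sqrt(|disc|) = sqrt(391) = 19.7737
Real part = 3/(2*5) = 0.3000
Imag part = 19.7737/(2*5) = 1.9774

0.3000 ± 1.9774i


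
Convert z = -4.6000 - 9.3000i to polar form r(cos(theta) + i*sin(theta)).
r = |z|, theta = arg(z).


r = sqrt(21.16+86.49) = sqrt(107.65) = 10.3755
theta = atan2(-9.3, -4.6) = -116.3181 degrees

r = 10.3755, theta = -116.3181 degrees


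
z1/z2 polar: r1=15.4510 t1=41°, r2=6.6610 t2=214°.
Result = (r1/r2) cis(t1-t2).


r = 15.4510 / 6.6610 = 2.3196
theta = 41° - 214° = -173° = 187° (mod 360)

2.3196 cis(187°)


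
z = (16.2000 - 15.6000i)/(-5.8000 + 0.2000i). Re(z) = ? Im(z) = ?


Multiply by conjugate: (16.2000 - 15.6000i)(-5.8000 - 0.2000i) / ((-5.8)^2 + 0.2^2)
Numerator real = 16.2*(-5.8) - (15.6)*0.2 = -97.08
Numerator imag = -15.6*(-5.8) - 16.2*0.2 = 87.24
Denominator = 33.68
Re(z) = -97.08/33.68 = -2.8824
Im(z) = 87.24/33.68 = 2.5903

Re(z) = -2.8824, Im(z) = 2.5903


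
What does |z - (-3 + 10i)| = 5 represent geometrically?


|z - z0| = r is a circle with center z0 and radius r.
Center = (-3, 10), radius = 5

Circle with center (-3, 10) and radius 5


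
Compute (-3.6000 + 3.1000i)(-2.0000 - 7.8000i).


Real = -3.6*(-2) - 3.1*(-7.8) = 7.2 - (-24.18) = 31.38
Imag = -3.6*(-7.8) - (2)*3.1 = 28.08 - (6.2) = 21.88

31.3800 + 21.8800i


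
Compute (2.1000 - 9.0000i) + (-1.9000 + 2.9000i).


Real: 2.1 - 1.9 = 0.2
Imag: -9 + 2.9 = -6.1

0.2000 - 6.1000i


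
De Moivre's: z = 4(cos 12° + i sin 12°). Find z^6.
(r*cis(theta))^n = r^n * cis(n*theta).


r^6 = 4^6 = 4096
n*theta = 6*12° = 72° = 72° (mod 360)
a = 4096*cos(72°) = 1265.7336
b = 4096*sin(72°) = 3895.5275

4096 cis(72°) = 1265.7336 + 3895.5275i


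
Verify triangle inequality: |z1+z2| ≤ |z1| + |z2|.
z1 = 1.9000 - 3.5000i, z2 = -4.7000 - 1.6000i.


|z1| = sqrt(1.9^2 + (-3.5)^2) = sqrt(15.86) = 3.9825
|z2| = sqrt((-4.7)^2 + (-1.6)^2) = sqrt(24.65) = 4.9649
z1+z2 = -2.8000 - 5.1000i
|z1+z2| = sqrt(33.85) = 5.8181
|z1|+|z2| = 3.9825 + 4.9649 = 8.9474

|z1+z2| = 5.8181 ≤ |z1|+|z2| = 8.9474 (verified)


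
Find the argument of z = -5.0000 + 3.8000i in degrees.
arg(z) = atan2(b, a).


Re = -5, Im = 3.8
arg = atan2(3.8, -5) = 142.7652 degrees

arg(z) = 142.7652 degrees


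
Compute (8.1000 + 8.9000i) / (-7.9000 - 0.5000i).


Conjugate of z2 = -7.9000 + 0.5000i
Numerator: (8.1000 + 8.9000i)(-7.9000 + 0.5000i) = -68.4400 - 66.2600i
Denominator: (-7.9)^2 + (-0.5)^2 = 62.66
Result = (-68.4400 - 66.2600i)/62.66

-1.0922 - 1.0575i


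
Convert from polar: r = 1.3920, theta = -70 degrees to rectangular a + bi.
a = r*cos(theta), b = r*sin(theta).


a = 1.3920*cos(-70°) = 1.3920*0.342 = 0.4761
b = 1.3920*sin(-70°) = 1.3920*(-0.9397) = -1.3081

0.4761 - 1.3081i


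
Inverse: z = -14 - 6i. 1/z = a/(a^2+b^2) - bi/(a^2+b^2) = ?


|z|^2 = 196+36 = 232
1/z = (-14 + 6i)/232

1/z = -0.0603 + 0.0259i


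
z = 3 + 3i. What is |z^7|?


|z| = sqrt(9+9) = sqrt(18) = 4.2426
|z^7| = |z|^7 = (sqrt(18))^7 = 18^3 * sqrt(18) = 5832*sqrt(18)

|z^7| = 5832*sqrt(18) ≈ 24743.0805


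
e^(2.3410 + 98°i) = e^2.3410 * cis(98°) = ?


e^2.3410 = 10.3916
cos(98°) = -0.13917
sin(98°) = 0.99027
Real = 10.3916*(-0.13917) = -1.4462
Imag = 10.3916*0.99027 = 10.2905

-1.4462 + 10.2905i


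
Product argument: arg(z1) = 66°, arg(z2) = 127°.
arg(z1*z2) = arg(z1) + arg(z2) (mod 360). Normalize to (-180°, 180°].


arg(z1*z2) = 66° + 127° = 193°
Normalized to (-180°, 180°]: -167°

-167°


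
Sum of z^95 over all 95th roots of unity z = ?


The roots are w_k = w^k with w = e^(2*pi*i/95), and (w^k)^95 = (w^95)^k.
So S = 1 + u + u^2 + ... + u^(94) with u = w^95.
95 = 1*95 + 0, so 95 is a multiple of 95 and u = (w^95)^1 = 1.
Every one of the 95 terms equals 1: S = 95

S = 95


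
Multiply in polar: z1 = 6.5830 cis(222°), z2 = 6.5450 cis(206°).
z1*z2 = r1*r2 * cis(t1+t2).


r = 6.5830 * 6.5450 = 43.0857
theta = 222° + 206° = 428° = 68° (mod 360)

43.0857 cis(68°)


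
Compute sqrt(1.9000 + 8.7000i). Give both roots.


|z| = sqrt(3.61+75.69) = 8.9051
sqrt((|z|+a)/2) = sqrt((8.9051+1.9)/2) = sqrt(5.4025) = 2.3243
sqrt((|z|-a)/2) = sqrt((8.9051-1.9)/2) = sqrt(3.5025) = 1.8715

±(2.3243 + 1.8715i) i.e. 2.3243 + 1.8715i and -2.3243 - 1.8715i


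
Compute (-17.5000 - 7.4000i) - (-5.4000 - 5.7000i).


Real: -17.5 + 5.4 = -12.1
Imag: -7.4 + 5.7 = -1.7

-12.1000 - 1.7000i


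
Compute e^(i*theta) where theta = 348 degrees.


cos(348°) = 0.9781
sin(348°) = -0.2079

e^(i*348°) = 0.9781 - 0.2079i


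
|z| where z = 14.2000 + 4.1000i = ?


|z| = sqrt(14.2^2 + 4.1^2) = sqrt(201.64 + 16.81) = sqrt(218.45) = 14.7801

|z| = 14.7801


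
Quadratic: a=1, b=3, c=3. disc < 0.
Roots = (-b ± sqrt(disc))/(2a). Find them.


disc = 3^2 - 4*1*3 = 9 - 12 = -3
sqrt(|disc|) = sqrt(3) = 1.7321
Real part = -3/(2*1) = -1.5000
Imag part = 1.7321/(2*1) = 0.8660

-1.5000 ± 0.8660i


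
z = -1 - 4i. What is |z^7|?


|z| = sqrt(1+16) = sqrt(17) = 4.1231
|z^7| = |z|^7 = (sqrt(17))^7 = 17^3 * sqrt(17) = 4913*sqrt(17)

|z^7| = 4913*sqrt(17) ≈ 20256.8179


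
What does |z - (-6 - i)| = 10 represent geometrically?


|z - z0| = r is a circle with center z0 and radius r.
Center = (-6, -1), radius = 10

Circle with center (-6, -1) and radius 10


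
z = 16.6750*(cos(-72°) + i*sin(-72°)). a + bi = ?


a = 16.6750*cos(-72°) = 16.6750*0.30902 = 5.1529
b = 16.6750*sin(-72°) = 16.6750*(-0.95106) = -15.8589

5.1529 - 15.8589i


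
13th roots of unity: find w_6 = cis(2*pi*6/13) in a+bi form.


Angle = 360*6/13 = 166.1538°
a = cos(166.1538°) = -0.9709
b = sin(166.1538°) = 0.2393

-0.9709 + 0.2393i


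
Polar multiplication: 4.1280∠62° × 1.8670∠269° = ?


r = 4.1280 * 1.8670 = 7.7070
theta = 62° + 269° = 331° = 331° (mod 360)

7.7070 cis(331°)


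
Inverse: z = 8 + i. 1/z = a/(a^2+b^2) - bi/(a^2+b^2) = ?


|z|^2 = 64+1 = 65
1/z = (8 - 1i)/65

1/z = 0.1231 - 0.0154i


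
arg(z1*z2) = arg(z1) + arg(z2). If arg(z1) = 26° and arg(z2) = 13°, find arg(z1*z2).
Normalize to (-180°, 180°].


arg(z1*z2) = 26° + 13° = 39°
Normalized to (-180°, 180°]: 39°

39°


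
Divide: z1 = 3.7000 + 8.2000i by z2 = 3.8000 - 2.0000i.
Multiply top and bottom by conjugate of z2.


Conjugate of z2 = 3.8000 + 2.0000i
Numerator: (3.7000 + 8.2000i)(3.8000 + 2.0000i) = -2.3400 + 38.5600i
Denominator: 3.8^2 + (-2)^2 = 18.44
Result = (-2.3400 + 38.5600i)/18.44

-0.1269 + 2.0911i


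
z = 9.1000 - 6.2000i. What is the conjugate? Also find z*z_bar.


z_bar = 9.1000 + 6.2000i
z*z_bar = 9.1^2 + (-6.2)^2 = 82.81 + 38.44 = 121.25

z_bar = 9.1000 + 6.2000i, z*z_bar = 121.25


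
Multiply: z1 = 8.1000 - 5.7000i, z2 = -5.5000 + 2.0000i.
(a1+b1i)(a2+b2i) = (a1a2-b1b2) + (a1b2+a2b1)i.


Real = 8.1*(-5.5) - (-5.7)*2 = -44.55 - (-11.4) = -33.15
Imag = 8.1*2 - (5.5)*(-5.7) = 16.2 + 31.35 = 47.55

-33.1500 + 47.5500i


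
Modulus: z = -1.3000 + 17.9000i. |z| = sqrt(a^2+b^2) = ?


|z| = sqrt((-1.3)^2 + 17.9^2) = sqrt(1.69 + 320.41) = sqrt(322.1) = 17.9471

|z| = 17.9471


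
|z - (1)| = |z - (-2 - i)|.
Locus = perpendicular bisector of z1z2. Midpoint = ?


Equal distances means the locus is the perpendicular bisector of z1 and z2.
Midpoint = ((1+(-2))/2, (0+(-1))/2) = (-0.5000, -0.5000)

Perpendicular bisector through (-0.5000, -0.5000)


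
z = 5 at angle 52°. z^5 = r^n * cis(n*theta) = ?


r^5 = 5^5 = 3125
n*theta = 5*52° = 260° = 260° (mod 360)
a = 3125*cos(260°) = -542.6506
b = 3125*sin(260°) = -3077.5242

3125 cis(260°) = -542.6506 - 3077.5242i


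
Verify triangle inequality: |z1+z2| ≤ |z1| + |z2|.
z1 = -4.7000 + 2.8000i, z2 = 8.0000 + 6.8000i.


|z1| = sqrt((-4.7)^2 + 2.8^2) = sqrt(29.93) = 5.4708
|z2| = sqrt(8^2 + 6.8^2) = sqrt(110.24) = 10.4995
z1+z2 = 3.3000 + 9.6000i
|z1+z2| = sqrt(103.05) = 10.1514
|z1|+|z2| = 5.4708 + 10.4995 = 15.9703

|z1+z2| = 10.1514 ≤ |z1|+|z2| = 15.9703 (verified)


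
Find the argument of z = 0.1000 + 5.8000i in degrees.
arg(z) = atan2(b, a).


Re = 0.1, Im = 5.8
arg = atan2(5.8, 0.1) = 89.0122 degrees

arg(z) = 89.0122 degrees


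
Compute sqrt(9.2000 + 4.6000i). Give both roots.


|z| = sqrt(84.64+21.16) = 10.2859
sqrt((|z|+a)/2) = sqrt((10.2859+9.2)/2) = sqrt(9.7430) = 3.1214
sqrt((|z|-a)/2) = sqrt((10.2859-9.2)/2) = sqrt(0.5430) = 0.7369

±(3.1214 + 0.7369i) i.e. 3.1214 + 0.7369i and -3.1214 - 0.7369i


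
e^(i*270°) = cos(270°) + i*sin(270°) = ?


cos(270°) = 0
sin(270°) = -1.0000

e^(i*270°) = 0 - 1.0000i


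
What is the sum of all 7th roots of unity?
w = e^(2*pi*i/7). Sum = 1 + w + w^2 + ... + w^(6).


The sum of all 7th roots of unity is 0.
Geometric series: (1 - w^7)/(1 - w) = (1-1)/(1-w) = 0 since w^7 = 1, w ≠ 1.
Alternatively: coefficient of z^6 in z^7 - 1 is 0.

0


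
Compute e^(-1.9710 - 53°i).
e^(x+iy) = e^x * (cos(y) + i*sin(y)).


e^-1.9710 = 0.1393
cos(-53°) = 0.6018
sin(-53°) = -0.79864
Real = 0.1393*0.6018 = 0.0838
Imag = 0.1393*(-0.79864) = -0.1113

0.0838 - 0.1113i


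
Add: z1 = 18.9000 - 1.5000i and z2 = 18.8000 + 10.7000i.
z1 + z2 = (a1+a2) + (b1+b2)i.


Real: 18.9 + 18.8 = 37.7
Imag: -1.5 + 10.7 = 9.2

37.7000 + 9.2000i


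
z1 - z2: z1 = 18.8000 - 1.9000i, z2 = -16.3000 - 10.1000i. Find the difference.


Real: 18.8 + 16.3 = 35.1
Imag: -1.9 + 10.1 = 8.2

35.1000 + 8.2000i


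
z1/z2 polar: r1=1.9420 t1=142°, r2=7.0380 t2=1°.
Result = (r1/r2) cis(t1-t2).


r = 1.9420 / 7.0380 = 0.2759
theta = 142° - 1° = 141° = 141° (mod 360)

0.2759 cis(141°)


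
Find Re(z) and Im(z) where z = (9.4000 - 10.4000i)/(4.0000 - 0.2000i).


Multiply by conjugate: (9.4000 - 10.4000i)(4.0000 + 0.2000i) / (4^2 + (-0.2)^2)
Numerator real = 9.4*4 - (10.4)*(-0.2) = 39.68
Numerator imag = -10.4*4 - 9.4*(-0.2) = -39.72
Denominator = 16.04
Re(z) = 39.68/16.04 = 2.4738
Im(z) = -39.72/16.04 = -2.4763

Re(z) = 2.4738, Im(z) = -2.4763


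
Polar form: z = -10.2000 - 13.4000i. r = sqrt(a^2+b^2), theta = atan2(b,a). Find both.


r = sqrt(104.04+179.56) = sqrt(283.6) = 16.8404
theta = atan2(-13.4, -10.2) = -127.2782 degrees

r = 16.8404, theta = -127.2782 degrees


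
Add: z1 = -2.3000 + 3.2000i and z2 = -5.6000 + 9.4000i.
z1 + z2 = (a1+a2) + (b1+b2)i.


Real: -2.3 - 5.6 = -7.9
Imag: 3.2 + 9.4 = 12.6

-7.9000 + 12.6000i


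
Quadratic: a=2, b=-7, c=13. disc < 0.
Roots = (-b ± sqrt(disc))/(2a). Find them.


disc = (-7)^2 - 4*2*13 = 49 - 104 = -55
sqrt(|disc|) = sqrt(55) = 7.4162
Real part = 7/(2*2) = 1.7500
Imag part = 7.4162/(2*2) = 1.8540

1.7500 ± 1.8540i


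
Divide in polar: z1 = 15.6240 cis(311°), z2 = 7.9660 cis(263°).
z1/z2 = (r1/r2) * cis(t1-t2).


r = 15.6240 / 7.9660 = 1.9613
theta = 311° - 263° = 48° = 48° (mod 360)

1.9613 cis(48°)


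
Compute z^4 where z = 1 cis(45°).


r^4 = 1^4 = 1
n*theta = 4*45° = 180° = 180° (mod 360)
a = 1*cos(180°) = -1.0000
b = 1*sin(180°) = 0

1 cis(180°) = -1.0000 + 0i


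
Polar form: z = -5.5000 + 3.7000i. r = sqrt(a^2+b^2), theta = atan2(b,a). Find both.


r = sqrt(30.25+13.69) = sqrt(43.94) = 6.6287
theta = atan2(3.7, -5.5) = 146.0702 degrees

r = 6.6287, theta = 146.0702 degrees


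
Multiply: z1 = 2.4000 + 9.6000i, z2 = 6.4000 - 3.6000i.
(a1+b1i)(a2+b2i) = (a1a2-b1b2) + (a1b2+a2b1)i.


Real = 2.4*6.4 - 9.6*(-3.6) = 15.36 - (-34.56) = 49.92
Imag = 2.4*(-3.6) + 6.4*9.6 = -8.64 + 61.44 = 52.8

49.9200 + 52.8000i


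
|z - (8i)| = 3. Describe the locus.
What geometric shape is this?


|z - z0| = r is a circle with center z0 and radius r.
Center = (0, 8), radius = 3

Circle with center (0, 8) and radius 3


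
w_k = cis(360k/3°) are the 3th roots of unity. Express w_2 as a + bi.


Angle = 360*2/3 = 240°
a = cos(240°) = -0.5000
b = sin(240°) = -0.8660

-0.5000 - 0.8660i


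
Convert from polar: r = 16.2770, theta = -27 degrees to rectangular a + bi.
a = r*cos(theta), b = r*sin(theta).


a = 16.2770*cos(-27°) = 16.2770*0.891007 = 14.5029
b = 16.2770*sin(-27°) = 16.2770*(-0.45399) = -7.3896

14.5029 - 7.3896i


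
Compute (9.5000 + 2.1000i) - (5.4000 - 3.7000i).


Real: 9.5 - 5.4 = 4.1
Imag: 2.1 + 3.7 = 5.8

4.1000 + 5.8000i


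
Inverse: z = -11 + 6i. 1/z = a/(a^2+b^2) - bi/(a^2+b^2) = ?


|z|^2 = 121+36 = 157
1/z = (-11 - 6i)/157

1/z = -0.0701 - 0.0382i


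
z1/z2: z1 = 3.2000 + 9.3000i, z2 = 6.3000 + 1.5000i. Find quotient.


Conjugate of z2 = 6.3000 - 1.5000i
Numerator: (3.2000 + 9.3000i)(6.3000 - 1.5000i) = 34.1100 + 53.7900i
Denominator: 6.3^2 + 1.5^2 = 41.94
Result = (34.1100 + 53.7900i)/41.94

0.8133 + 1.2825i


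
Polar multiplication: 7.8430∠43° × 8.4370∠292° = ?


r = 7.8430 * 8.4370 = 66.1714
theta = 43° + 292° = 335° = 335° (mod 360)

66.1714 cis(335°)


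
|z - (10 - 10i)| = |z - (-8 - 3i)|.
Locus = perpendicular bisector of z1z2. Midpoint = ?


Equal distances means the locus is the perpendicular bisector of z1 and z2.
Midpoint = ((10+(-8))/2, (-10+(-3))/2) = (1.0000, -6.5000)

Perpendicular bisector through (1.0000, -6.5000)


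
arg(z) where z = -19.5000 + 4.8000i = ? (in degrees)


Re = -19.5, Im = 4.8
arg = atan2(4.8, -19.5) = 166.1713 degrees

arg(z) = 166.1713 degrees


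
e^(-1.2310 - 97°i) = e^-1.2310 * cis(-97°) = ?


e^-1.2310 = 0.2920
cos(-97°) = -0.1219
sin(-97°) = -0.9925
Real = 0.2920*(-0.1219) = -0.0356
Imag = 0.2920*(-0.9925) = -0.2898

-0.0356 - 0.2898i


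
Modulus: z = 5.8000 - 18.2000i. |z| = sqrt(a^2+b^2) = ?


|z| = sqrt(5.8^2 + (-18.2)^2) = sqrt(33.64 + 331.24) = sqrt(364.88) = 19.1018

|z| = 19.1018


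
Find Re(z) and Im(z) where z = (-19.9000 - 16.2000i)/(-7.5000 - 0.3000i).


Multiply by conjugate: (-19.9000 - 16.2000i)(-7.5000 + 0.3000i) / ((-7.5)^2 + (-0.3)^2)
Numerator real = -19.9*(-7.5) - (16.2)*(-0.3) = 154.11
Numerator imag = -16.2*(-7.5) - (-19.9)*(-0.3) = 115.53
Denominator = 56.34
Re(z) = 154.11/56.34 = 2.7354
Im(z) = 115.53/56.34 = 2.0506

Re(z) = 2.7354, Im(z) = 2.0506


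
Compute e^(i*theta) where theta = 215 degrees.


cos(215°) = -0.8192
sin(215°) = -0.5736

e^(i*215°) = -0.8192 - 0.5736i


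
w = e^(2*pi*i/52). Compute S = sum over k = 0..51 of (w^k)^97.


The roots are w_k = w^k with w = e^(2*pi*i/52), and (w^k)^97 = (w^97)^k.
So S = 1 + u + u^2 + ... + u^(51) with u = w^97.
97 = 1*52 + 45, so 97 is not a multiple of 52: u = (w^52)^1 * w^45 = w^45 ≠ 1 (w is a primitive 52th root), while u^52 = (w^52)^97 = 1.
Geometric series: S = (1 - u^52)/(1 - u) = (1 - 1)/(1 - u) = 0

S = 0


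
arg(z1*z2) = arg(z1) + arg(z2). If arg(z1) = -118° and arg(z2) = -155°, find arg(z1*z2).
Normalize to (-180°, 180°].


arg(z1*z2) = -118° - 155° = -273°
Normalized to (-180°, 180°]: 87°

87°


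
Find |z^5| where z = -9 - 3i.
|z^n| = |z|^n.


|z| = sqrt(81+9) = sqrt(90) = 9.4868
|z^5| = |z|^5 = (sqrt(90))^5 = 90^2 * sqrt(90) = 8100*sqrt(90)

|z^5| = 8100*sqrt(90) ≈ 76843.3471


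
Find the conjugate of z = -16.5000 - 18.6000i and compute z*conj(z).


z_bar = -16.5000 + 18.6000i
z*z_bar = (-16.5)^2 + (-18.6)^2 = 272.25 + 345.96 = 618.21

z_bar = -16.5000 + 18.6000i, z*z_bar = 618.21


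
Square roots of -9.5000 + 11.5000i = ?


|z| = sqrt(90.25+132.25) = 14.9164
sqrt((|z|+a)/2) = sqrt((14.9164+(-9.5))/2) = sqrt(2.7082) = 1.6457
sqrt((|z|-a)/2) = sqrt((14.9164-(-9.5))/2) = sqrt(12.2082) = 3.4940

±(1.6457 + 3.4940i) i.e. 1.6457 + 3.4940i and -1.6457 - 3.4940i


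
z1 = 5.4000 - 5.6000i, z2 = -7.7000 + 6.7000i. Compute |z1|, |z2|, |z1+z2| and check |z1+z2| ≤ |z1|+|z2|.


|z1| = sqrt(5.4^2 + (-5.6)^2) = sqrt(60.52) = 7.7795
|z2| = sqrt((-7.7)^2 + 6.7^2) = sqrt(104.18) = 10.2069
z1+z2 = -2.3000 + 1.1000i
|z1+z2| = sqrt(6.5) = 2.5495
|z1|+|z2| = 7.7795 + 10.2069 = 17.9864

|z1+z2| = 2.5495 ≤ |z1|+|z2| = 17.9864 (verified)
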